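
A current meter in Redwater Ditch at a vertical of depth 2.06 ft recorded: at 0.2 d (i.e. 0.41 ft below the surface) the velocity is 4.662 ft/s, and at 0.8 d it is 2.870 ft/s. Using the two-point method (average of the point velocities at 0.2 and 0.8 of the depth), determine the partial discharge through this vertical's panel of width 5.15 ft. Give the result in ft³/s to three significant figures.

40.0 ft³/s

v̄ = (4.662 + 2.870) / 2 = 3.766 ft/s
q = v̄ × d × w = 3.766 × 2.06 × 5.15 = 39.95 ft³/s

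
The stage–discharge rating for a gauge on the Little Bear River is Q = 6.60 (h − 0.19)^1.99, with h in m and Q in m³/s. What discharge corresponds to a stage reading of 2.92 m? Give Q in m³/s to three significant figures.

Q = 6.60 × (2.92 − 0.19)^1.99 = 6.60 × 2.73^1.99 = 48.70 m³/s

48.7 m³/s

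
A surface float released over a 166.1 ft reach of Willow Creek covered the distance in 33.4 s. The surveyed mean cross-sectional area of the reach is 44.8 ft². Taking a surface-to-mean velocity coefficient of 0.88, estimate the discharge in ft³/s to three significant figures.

v_surface = L / t̄ = 166.1 / 33.4 = 4.973 ft/s
v_mean = 0.88 × 4.973 = 4.376 ft/s
Q = A × v_mean = 44.8 × 4.376 = 196.1 ft³/s

196 ft³/s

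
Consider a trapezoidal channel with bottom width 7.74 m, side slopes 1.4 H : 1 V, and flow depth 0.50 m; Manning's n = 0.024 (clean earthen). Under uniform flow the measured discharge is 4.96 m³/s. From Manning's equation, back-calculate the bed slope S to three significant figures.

0.00233

A = (b + z·y)·y = (7.74 + 1.4×0.50)×0.50 = 4.220 m²
P = b + 2y√(1+z²) = 7.74 + 2×0.50×√(1+1.4²) = 9.460 m
R = A/P = 4.220/9.460 = 0.4461 m
S = (Q·n / (1·A·R^(2/3)))² = (4.96×0.024 / (1×4.220×0.5838))² = 0.002335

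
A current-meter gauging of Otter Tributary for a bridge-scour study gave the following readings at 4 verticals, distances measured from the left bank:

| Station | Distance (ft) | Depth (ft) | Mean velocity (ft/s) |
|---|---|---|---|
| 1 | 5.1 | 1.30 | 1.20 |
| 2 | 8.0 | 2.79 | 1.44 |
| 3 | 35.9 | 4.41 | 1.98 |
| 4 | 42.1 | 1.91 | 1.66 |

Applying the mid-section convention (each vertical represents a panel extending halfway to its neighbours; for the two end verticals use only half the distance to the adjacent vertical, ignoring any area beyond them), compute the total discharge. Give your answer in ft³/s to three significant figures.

223 ft³/s

w_1 = (8.0 − 5.1)/2 = 1.45 ft; q_1 = 1.20 × 1.30 × 1.45 = 2.262 ft³/s
w_2 = (35.9 − 5.1)/2 = 15.4 ft; q_2 = 1.44 × 2.79 × 15.4 = 61.87 ft³/s
w_3 = (42.1 − 8.0)/2 = 17.05 ft; q_3 = 1.98 × 4.41 × 17.05 = 148.9 ft³/s
w_4 = (42.1 − 35.9)/2 = 3.1 ft; q_4 = 1.66 × 1.91 × 3.1 = 9.829 ft³/s
Q = Σ qᵢ = 222.8 ft³/s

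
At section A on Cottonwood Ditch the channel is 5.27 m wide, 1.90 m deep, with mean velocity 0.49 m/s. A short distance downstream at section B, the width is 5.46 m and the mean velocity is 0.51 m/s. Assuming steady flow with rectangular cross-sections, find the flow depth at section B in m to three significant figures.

1.76 m

Q = A₁V₁ = (5.27×1.90) × 0.49 = 4.906 m³/s
d₂ = Q/(b₂ V₂) = 4.906/(5.46×0.51) = 1.762 m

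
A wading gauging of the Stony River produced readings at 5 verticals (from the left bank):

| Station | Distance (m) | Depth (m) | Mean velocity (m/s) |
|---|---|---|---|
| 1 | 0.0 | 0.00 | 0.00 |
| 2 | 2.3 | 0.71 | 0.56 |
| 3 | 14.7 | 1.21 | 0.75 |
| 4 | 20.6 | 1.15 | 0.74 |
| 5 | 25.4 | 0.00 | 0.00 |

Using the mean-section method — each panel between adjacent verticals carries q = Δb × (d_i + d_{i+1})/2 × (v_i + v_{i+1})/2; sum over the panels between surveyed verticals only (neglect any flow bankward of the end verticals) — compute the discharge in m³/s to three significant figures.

Panel 1-2: Δb = 2.3 m, d̄ = (0.00+0.71)/2 = 0.355, v̄ = (0.00+0.56)/2 = 0.28 → q = 2.3×0.355×0.28 = 0.2286 m³/s
Panel 2-3: Δb = 12.4 m, d̄ = (0.71+1.21)/2 = 0.96, v̄ = (0.56+0.75)/2 = 0.655 → q = 12.4×0.96×0.655 = 7.797 m³/s
Panel 3-4: Δb = 5.9 m, d̄ = (1.21+1.15)/2 = 1.18, v̄ = (0.75+0.74)/2 = 0.745 → q = 5.9×1.18×0.745 = 5.187 m³/s
Panel 4-5: Δb = 4.8 m, d̄ = (1.15+0.00)/2 = 0.575, v̄ = (0.74+0.00)/2 = 0.37 → q = 4.8×0.575×0.37 = 1.021 m³/s
Q = Σ q = 14.23 m³/s

14.2 m³/s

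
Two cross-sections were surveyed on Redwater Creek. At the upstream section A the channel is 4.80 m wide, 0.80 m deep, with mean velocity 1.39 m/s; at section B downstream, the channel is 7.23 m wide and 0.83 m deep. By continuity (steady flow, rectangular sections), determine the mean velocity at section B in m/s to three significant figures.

Q = A₁V₁ = (4.80×0.80) × 1.39 = 5.338 m³/s
A₂ = 7.23 × 0.83 = 6.001 m²
V₂ = Q/A₂ = 5.338/6.001 = 0.8895 m/s

0.889 m/s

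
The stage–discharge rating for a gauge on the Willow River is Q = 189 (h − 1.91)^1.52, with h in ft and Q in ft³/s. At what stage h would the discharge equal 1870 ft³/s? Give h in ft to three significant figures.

6.43 ft

h − h₀ = (Q/C)^(1/b) = (1870/189)^(1/1.52) = 4.517 ft
h = 1.91 + 4.517 = 6.427 ft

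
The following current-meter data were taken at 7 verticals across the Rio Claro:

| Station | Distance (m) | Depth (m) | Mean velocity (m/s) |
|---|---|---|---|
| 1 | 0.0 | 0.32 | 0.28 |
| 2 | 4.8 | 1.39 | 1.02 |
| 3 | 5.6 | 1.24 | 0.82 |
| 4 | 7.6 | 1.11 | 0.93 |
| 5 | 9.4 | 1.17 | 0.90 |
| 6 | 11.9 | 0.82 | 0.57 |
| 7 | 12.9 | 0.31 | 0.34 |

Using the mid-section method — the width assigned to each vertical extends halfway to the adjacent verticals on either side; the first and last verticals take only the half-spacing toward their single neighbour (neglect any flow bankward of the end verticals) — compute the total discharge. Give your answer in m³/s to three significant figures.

10.7 m³/s

w_1 = (4.8 − 0.0)/2 = 2.4 m; q_1 = 0.28 × 0.32 × 2.4 = 0.2150 m³/s
w_2 = (5.6 − 0.0)/2 = 2.8 m; q_2 = 1.02 × 1.39 × 2.8 = 3.970 m³/s
w_3 = (7.6 − 4.8)/2 = 1.4 m; q_3 = 0.82 × 1.24 × 1.4 = 1.424 m³/s
w_4 = (9.4 − 5.6)/2 = 1.9 m; q_4 = 0.93 × 1.11 × 1.9 = 1.961 m³/s
w_5 = (11.9 − 7.6)/2 = 2.15 m; q_5 = 0.90 × 1.17 × 2.15 = 2.264 m³/s
w_6 = (12.9 − 9.4)/2 = 1.75 m; q_6 = 0.57 × 0.82 × 1.75 = 0.8180 m³/s
w_7 = (12.9 − 11.9)/2 = 0.5 m; q_7 = 0.34 × 0.31 × 0.5 = 0.05270 m³/s
Q = Σ qᵢ = 10.70 m³/s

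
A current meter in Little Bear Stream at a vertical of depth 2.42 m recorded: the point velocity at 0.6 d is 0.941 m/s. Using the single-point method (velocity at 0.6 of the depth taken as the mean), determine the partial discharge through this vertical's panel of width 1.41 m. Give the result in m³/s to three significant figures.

3.21 m³/s

v̄ = v₀.₆ = 0.941 m/s
q = v̄ × d × w = 0.9410 × 2.42 × 1.41 = 3.211 m³/s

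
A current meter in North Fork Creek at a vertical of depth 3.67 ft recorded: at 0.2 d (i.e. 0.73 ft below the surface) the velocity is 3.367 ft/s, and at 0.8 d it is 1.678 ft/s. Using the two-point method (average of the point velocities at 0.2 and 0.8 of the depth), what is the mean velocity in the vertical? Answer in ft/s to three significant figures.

v̄ = (3.367 + 1.678) / 2 = 2.523 ft/s

2.52 ft/s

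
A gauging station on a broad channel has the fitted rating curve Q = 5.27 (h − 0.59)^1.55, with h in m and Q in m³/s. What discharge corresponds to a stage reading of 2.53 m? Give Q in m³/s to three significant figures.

14.7 m³/s

Q = 5.27 × (2.53 − 0.59)^1.55 = 5.27 × 1.94^1.55 = 14.72 m³/s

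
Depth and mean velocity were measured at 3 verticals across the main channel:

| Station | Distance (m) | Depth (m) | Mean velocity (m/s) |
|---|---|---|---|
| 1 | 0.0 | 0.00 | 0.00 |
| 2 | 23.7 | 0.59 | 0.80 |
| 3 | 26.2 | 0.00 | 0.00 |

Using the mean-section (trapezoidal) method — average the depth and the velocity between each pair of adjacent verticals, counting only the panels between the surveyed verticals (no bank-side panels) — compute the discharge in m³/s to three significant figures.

Panel 1-2: Δb = 23.7 m, d̄ = (0.00+0.59)/2 = 0.295, v̄ = (0.00+0.80)/2 = 0.4 → q = 23.7×0.295×0.4 = 2.797 m³/s
Panel 2-3: Δb = 2.5 m, d̄ = (0.59+0.00)/2 = 0.295, v̄ = (0.80+0.00)/2 = 0.4 → q = 2.5×0.295×0.4 = 0.2950 m³/s
Q = Σ q = 3.092 m³/s

3.09 m³/s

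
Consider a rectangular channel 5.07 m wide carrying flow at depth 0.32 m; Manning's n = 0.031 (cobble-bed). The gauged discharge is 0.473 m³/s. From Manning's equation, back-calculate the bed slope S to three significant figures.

A = b·y = 5.07 × 0.32 = 1.622 m²
P = b + 2y = 5.07 + 2×0.32 = 5.710 m
R = A/P = 1.622/5.710 = 0.2841 m
S = (Q·n / (1·A·R^(2/3)))² = (0.473×0.031 / (1×1.622×0.4322))² = 0.0004373

0.000437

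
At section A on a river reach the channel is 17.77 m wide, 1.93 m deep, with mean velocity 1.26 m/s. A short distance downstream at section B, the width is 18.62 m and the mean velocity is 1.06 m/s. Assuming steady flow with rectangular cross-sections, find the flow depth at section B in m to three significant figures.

Q = A₁V₁ = (17.77×1.93) × 1.26 = 43.21 m³/s
d₂ = Q/(b₂ V₂) = 43.21/(18.62×1.06) = 2.189 m

2.19 m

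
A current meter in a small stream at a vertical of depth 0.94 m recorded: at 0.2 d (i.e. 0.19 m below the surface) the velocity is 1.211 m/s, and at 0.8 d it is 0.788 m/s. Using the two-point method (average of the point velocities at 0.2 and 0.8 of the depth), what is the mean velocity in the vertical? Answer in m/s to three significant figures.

v̄ = (1.211 + 0.788) / 2 = 0.9995 m/s

1.00 m/s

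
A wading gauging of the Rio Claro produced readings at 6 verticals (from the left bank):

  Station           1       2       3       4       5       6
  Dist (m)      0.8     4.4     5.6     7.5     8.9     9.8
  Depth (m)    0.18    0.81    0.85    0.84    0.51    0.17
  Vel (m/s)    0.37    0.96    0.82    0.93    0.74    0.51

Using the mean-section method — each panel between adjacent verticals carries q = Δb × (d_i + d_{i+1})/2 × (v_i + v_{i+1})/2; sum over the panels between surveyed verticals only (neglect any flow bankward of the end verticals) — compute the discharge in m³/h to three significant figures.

16000 m³/h

Panel 1-2: Δb = 3.6 m, d̄ = (0.18+0.81)/2 = 0.495, v̄ = (0.37+0.96)/2 = 0.665 → q = 3.6×0.495×0.665 = 1.185 m³/s
Panel 2-3: Δb = 1.2 m, d̄ = (0.81+0.85)/2 = 0.83, v̄ = (0.96+0.82)/2 = 0.89 → q = 1.2×0.83×0.89 = 0.8864 m³/s
Panel 3-4: Δb = 1.9 m, d̄ = (0.85+0.84)/2 = 0.845, v̄ = (0.82+0.93)/2 = 0.875 → q = 1.9×0.845×0.875 = 1.405 m³/s
Panel 4-5: Δb = 1.4 m, d̄ = (0.84+0.51)/2 = 0.675, v̄ = (0.93+0.74)/2 = 0.835 → q = 1.4×0.675×0.835 = 0.7891 m³/s
Panel 5-6: Δb = 0.9 m, d̄ = (0.51+0.17)/2 = 0.34, v̄ = (0.74+0.51)/2 = 0.625 → q = 0.9×0.34×0.625 = 0.1913 m³/s
Q = Σ q = 4.457 m³/s
= 4.457 × 3600 = 16040 m³/h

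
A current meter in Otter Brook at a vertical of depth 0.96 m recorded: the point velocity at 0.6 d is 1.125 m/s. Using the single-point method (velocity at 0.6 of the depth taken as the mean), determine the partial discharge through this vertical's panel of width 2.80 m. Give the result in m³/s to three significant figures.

v̄ = v₀.₆ = 1.125 m/s
q = v̄ × d × w = 1.125 × 0.96 × 2.80 = 3.024 m³/s

3.02 m³/s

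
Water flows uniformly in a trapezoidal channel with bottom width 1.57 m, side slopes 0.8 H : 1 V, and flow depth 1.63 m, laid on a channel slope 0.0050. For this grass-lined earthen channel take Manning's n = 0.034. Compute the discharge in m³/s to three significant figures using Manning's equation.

8.50 m³/s

A = (b + z·y)·y = (1.57 + 0.8×1.63)×1.63 = 4.685 m²
P = b + 2y√(1+z²) = 1.57 + 2×1.63×√(1+0.8²) = 5.745 m
R = A/P = 4.685/5.745 = 0.8154 m
Q = (1/n)·A·R^(2/3)·S^(1/2) = (1/0.034) × 4.685 × 0.8154^(2/3) × 0.0050^(1/2) = 8.504 m³/s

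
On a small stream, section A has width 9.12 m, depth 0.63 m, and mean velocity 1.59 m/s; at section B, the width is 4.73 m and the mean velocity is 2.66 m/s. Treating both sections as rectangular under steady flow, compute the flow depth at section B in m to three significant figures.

0.726 m

Q = A₁V₁ = (9.12×0.63) × 1.59 = 9.136 m³/s
d₂ = Q/(b₂ V₂) = 9.136/(4.73×2.66) = 0.7261 m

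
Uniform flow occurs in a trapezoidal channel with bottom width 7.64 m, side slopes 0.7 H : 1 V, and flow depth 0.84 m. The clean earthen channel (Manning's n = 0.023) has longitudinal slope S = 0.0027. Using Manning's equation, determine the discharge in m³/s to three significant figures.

12.5 m³/s

A = (b + z·y)·y = (7.64 + 0.7×0.84)×0.84 = 6.912 m²
P = b + 2y√(1+z²) = 7.64 + 2×0.84×√(1+0.7²) = 9.691 m
R = A/P = 6.912/9.691 = 0.7132 m
Q = (1/n)·A·R^(2/3)·S^(1/2) = (1/0.023) × 6.912 × 0.7132^(2/3) × 0.0027^(1/2) = 12.46 m³/s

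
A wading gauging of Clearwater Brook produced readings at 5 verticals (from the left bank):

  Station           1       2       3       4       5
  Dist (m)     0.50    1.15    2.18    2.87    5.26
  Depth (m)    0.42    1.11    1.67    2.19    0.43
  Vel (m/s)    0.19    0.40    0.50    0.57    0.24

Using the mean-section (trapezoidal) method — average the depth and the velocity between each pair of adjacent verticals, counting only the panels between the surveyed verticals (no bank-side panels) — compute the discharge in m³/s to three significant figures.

Panel 1-2: Δb = 0.65 m, d̄ = (0.42+1.11)/2 = 0.765, v̄ = (0.19+0.40)/2 = 0.295 → q = 0.65×0.765×0.295 = 0.1467 m³/s
Panel 2-3: Δb = 1.03 m, d̄ = (1.11+1.67)/2 = 1.39, v̄ = (0.40+0.50)/2 = 0.45 → q = 1.03×1.39×0.45 = 0.6443 m³/s
Panel 3-4: Δb = 0.69 m, d̄ = (1.67+2.19)/2 = 1.93, v̄ = (0.50+0.57)/2 = 0.535 → q = 0.69×1.93×0.535 = 0.7125 m³/s
Panel 4-5: Δb = 2.39 m, d̄ = (2.19+0.43)/2 = 1.31, v̄ = (0.57+0.24)/2 = 0.405 → q = 2.39×1.31×0.405 = 1.268 m³/s
Q = Σ q = 2.771 m³/s

2.77 m³/s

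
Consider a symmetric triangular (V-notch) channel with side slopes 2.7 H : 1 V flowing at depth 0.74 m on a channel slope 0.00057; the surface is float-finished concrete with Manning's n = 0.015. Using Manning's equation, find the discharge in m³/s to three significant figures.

A = z·y² = 2.7×0.74² = 1.479 m²
P = 2y√(1+z²) = 2×0.74×√(1+2.7²) = 4.261 m
R = A/P = 1.479/4.261 = 0.3470 m
Q = (1/n)·A·R^(2/3)·S^(1/2) = (1/0.015) × 1.479 × 0.3470^(2/3) × 0.00057^(1/2) = 1.162 m³/s

1.16 m³/s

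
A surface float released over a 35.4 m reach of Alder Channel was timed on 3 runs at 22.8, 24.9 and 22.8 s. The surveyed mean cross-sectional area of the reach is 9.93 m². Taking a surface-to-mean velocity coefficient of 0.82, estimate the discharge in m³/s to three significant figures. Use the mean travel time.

t̄ = (22.8 + 24.9 + 22.8) / 3 = 23.5 s
v_surface = L / t̄ = 35.4 / 23.5 = 1.506 m/s
v_mean = 0.82 × 1.506 = 1.235 m/s
Q = A × v_mean = 9.93 × 1.235 = 12.27 m³/s

12.3 m³/s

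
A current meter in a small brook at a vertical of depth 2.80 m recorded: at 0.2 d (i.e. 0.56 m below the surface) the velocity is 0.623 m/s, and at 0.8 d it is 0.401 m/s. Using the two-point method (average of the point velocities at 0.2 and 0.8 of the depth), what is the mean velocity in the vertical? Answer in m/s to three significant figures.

v̄ = (0.623 + 0.401) / 2 = 0.5120 m/s

0.512 m/s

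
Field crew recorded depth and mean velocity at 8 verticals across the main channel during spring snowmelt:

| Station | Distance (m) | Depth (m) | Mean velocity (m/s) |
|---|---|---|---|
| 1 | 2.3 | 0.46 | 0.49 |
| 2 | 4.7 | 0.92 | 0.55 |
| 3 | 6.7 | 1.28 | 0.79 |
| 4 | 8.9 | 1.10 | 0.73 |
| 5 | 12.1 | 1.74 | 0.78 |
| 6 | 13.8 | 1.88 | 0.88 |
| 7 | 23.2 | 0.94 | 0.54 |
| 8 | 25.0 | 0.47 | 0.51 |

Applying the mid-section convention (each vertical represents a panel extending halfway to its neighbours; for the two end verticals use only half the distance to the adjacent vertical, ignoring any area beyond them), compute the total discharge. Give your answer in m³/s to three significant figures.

w_1 = (4.7 − 2.3)/2 = 1.2 m; q_1 = 0.49 × 0.46 × 1.2 = 0.2705 m³/s
w_2 = (6.7 − 2.3)/2 = 2.2 m; q_2 = 0.55 × 0.92 × 2.2 = 1.113 m³/s
w_3 = (8.9 − 4.7)/2 = 2.1 m; q_3 = 0.79 × 1.28 × 2.1 = 2.124 m³/s
w_4 = (12.1 − 6.7)/2 = 2.7 m; q_4 = 0.73 × 1.10 × 2.7 = 2.168 m³/s
w_5 = (13.8 − 8.9)/2 = 2.45 m; q_5 = 0.78 × 1.74 × 2.45 = 3.325 m³/s
w_6 = (23.2 − 12.1)/2 = 5.55 m; q_6 = 0.88 × 1.88 × 5.55 = 9.182 m³/s
w_7 = (25.0 − 13.8)/2 = 5.6 m; q_7 = 0.54 × 0.94 × 5.6 = 2.843 m³/s
w_8 = (25.0 − 23.2)/2 = 0.9 m; q_8 = 0.51 × 0.47 × 0.9 = 0.2157 m³/s
Q = Σ qᵢ = 21.24 m³/s

21.2 m³/s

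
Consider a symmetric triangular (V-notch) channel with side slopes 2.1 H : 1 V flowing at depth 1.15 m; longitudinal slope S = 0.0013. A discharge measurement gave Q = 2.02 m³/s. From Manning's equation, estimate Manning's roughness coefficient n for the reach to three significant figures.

0.0320

A = z·y² = 2.1×1.15² = 2.777 m²
P = 2y√(1+z²) = 2×1.15×√(1+2.1²) = 5.350 m
R = A/P = 2.777/5.350 = 0.5191 m
n = (1/Q)·A·R^(2/3)·S^(1/2) = (1/2.02) × 2.777 × 0.6459 × 0.03606 = 0.03202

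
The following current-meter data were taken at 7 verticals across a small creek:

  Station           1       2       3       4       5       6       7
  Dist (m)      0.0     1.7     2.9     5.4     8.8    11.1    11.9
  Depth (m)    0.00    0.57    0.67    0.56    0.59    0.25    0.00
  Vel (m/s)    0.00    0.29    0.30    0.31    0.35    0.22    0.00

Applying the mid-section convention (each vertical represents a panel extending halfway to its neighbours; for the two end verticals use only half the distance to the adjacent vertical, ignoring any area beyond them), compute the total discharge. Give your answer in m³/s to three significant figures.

1.80 m³/s

w_2 = (2.9 − 0.0)/2 = 1.45 m; q_2 = 0.29 × 0.57 × 1.45 = 0.2397 m³/s
w_3 = (5.4 − 1.7)/2 = 1.85 m; q_3 = 0.30 × 0.67 × 1.85 = 0.3719 m³/s
w_4 = (8.8 − 2.9)/2 = 2.95 m; q_4 = 0.31 × 0.56 × 2.95 = 0.5121 m³/s
w_5 = (11.1 − 5.4)/2 = 2.85 m; q_5 = 0.35 × 0.59 × 2.85 = 0.5885 m³/s
w_6 = (11.9 − 8.8)/2 = 1.55 m; q_6 = 0.22 × 0.25 × 1.55 = 0.08525 m³/s
Stations 1, 7 contribute zero (depth or velocity is 0).
Q = Σ qᵢ = 1.797 m³/s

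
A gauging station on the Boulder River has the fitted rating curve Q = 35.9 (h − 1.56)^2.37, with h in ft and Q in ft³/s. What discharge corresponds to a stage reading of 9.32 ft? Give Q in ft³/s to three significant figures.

4610 ft³/s

Q = 35.9 × (9.32 − 1.56)^2.37 = 35.9 × 7.76^2.37 = 4614 ft³/s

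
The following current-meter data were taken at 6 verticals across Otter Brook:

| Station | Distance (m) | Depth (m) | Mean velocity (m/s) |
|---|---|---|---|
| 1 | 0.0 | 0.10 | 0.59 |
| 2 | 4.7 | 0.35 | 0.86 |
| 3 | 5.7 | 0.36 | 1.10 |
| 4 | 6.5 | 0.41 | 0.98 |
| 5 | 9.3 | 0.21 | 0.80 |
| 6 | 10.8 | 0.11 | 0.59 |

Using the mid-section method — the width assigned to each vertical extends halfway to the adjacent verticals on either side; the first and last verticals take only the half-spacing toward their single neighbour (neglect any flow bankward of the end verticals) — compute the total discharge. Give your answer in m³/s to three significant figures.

2.49 m³/s

w_1 = (4.7 − 0.0)/2 = 2.35 m; q_1 = 0.59 × 0.10 × 2.35 = 0.1387 m³/s
w_2 = (5.7 − 0.0)/2 = 2.85 m; q_2 = 0.86 × 0.35 × 2.85 = 0.8579 m³/s
w_3 = (6.5 − 4.7)/2 = 0.9 m; q_3 = 1.10 × 0.36 × 0.9 = 0.3564 m³/s
w_4 = (9.3 − 5.7)/2 = 1.8 m; q_4 = 0.98 × 0.41 × 1.8 = 0.7232 m³/s
w_5 = (10.8 − 6.5)/2 = 2.15 m; q_5 = 0.80 × 0.21 × 2.15 = 0.3612 m³/s
w_6 = (10.8 − 9.3)/2 = 0.75 m; q_6 = 0.59 × 0.11 × 0.75 = 0.04868 m³/s
Q = Σ qᵢ = 2.486 m³/s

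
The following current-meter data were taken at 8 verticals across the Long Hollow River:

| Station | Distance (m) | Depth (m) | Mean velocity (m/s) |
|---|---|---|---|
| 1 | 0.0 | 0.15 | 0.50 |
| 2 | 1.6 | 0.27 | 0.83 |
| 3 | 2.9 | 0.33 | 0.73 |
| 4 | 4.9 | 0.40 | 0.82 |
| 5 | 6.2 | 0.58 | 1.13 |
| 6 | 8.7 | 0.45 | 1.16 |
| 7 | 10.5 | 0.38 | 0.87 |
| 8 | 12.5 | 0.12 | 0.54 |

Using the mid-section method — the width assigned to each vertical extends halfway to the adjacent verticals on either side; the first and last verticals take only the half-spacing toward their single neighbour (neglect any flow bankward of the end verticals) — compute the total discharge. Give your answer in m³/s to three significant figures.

w_1 = (1.6 − 0.0)/2 = 0.8 m; q_1 = 0.50 × 0.15 × 0.8 = 0.06000 m³/s
w_2 = (2.9 − 0.0)/2 = 1.45 m; q_2 = 0.83 × 0.27 × 1.45 = 0.3249 m³/s
w_3 = (4.9 − 1.6)/2 = 1.65 m; q_3 = 0.73 × 0.33 × 1.65 = 0.3975 m³/s
w_4 = (6.2 − 2.9)/2 = 1.65 m; q_4 = 0.82 × 0.40 × 1.65 = 0.5412 m³/s
w_5 = (8.7 − 4.9)/2 = 1.9 m; q_5 = 1.13 × 0.58 × 1.9 = 1.245 m³/s
w_6 = (10.5 − 6.2)/2 = 2.15 m; q_6 = 1.16 × 0.45 × 2.15 = 1.122 m³/s
w_7 = (12.5 − 8.7)/2 = 1.9 m; q_7 = 0.87 × 0.38 × 1.9 = 0.6281 m³/s
w_8 = (12.5 − 10.5)/2 = 1 m; q_8 = 0.54 × 0.12 × 1 = 0.06480 m³/s
Q = Σ qᵢ = 4.384 m³/s

4.38 m³/s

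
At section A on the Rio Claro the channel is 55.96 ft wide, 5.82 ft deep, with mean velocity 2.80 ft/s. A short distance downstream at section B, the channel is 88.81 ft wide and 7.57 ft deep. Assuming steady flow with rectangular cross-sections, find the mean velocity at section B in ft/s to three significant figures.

Q = A₁V₁ = (55.96×5.82) × 2.80 = 911.9 ft³/s
A₂ = 88.81 × 7.57 = 672.3 ft²
V₂ = Q/A₂ = 911.9/672.3 = 1.356 ft/s

1.36 ft/s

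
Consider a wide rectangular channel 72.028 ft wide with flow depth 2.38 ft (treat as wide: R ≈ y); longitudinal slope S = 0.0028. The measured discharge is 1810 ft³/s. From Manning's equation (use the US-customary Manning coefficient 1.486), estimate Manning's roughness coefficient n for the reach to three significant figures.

A = b·y = 72.028 × 2.38 = 171.4 ft²
Wide channel: R ≈ y = 2.38 ft
n = (1.486/Q)·A·R^(2/3)·S^(1/2) = (1.486/1810) × 171.4 × 1.783 × 0.05292 = 0.01328

0.0133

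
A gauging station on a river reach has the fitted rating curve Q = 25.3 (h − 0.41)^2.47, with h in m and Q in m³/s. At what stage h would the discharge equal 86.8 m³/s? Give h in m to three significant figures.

2.06 m

h − h₀ = (Q/C)^(1/b) = (86.8/25.3)^(1/2.47) = 1.647 m
h = 0.41 + 1.647 = 2.057 m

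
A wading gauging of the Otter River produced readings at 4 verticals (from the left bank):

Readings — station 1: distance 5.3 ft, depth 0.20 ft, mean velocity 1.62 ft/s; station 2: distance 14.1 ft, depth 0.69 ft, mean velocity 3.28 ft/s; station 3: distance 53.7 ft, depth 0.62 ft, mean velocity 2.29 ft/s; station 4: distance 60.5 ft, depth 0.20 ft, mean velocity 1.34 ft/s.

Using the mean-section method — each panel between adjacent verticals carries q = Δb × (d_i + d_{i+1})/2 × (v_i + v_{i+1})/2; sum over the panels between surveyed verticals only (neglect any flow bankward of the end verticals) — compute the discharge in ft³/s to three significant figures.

86.9 ft³/s

Panel 1-2: Δb = 8.8 ft, d̄ = (0.20+0.69)/2 = 0.445, v̄ = (1.62+3.28)/2 = 2.45 → q = 8.8×0.445×2.45 = 9.594 ft³/s
Panel 2-3: Δb = 39.6 ft, d̄ = (0.69+0.62)/2 = 0.655, v̄ = (3.28+2.29)/2 = 2.785 → q = 39.6×0.655×2.785 = 72.24 ft³/s
Panel 3-4: Δb = 6.8 ft, d̄ = (0.62+0.20)/2 = 0.41, v̄ = (2.29+1.34)/2 = 1.815 → q = 6.8×0.41×1.815 = 5.060 ft³/s
Q = Σ q = 86.89 ft³/s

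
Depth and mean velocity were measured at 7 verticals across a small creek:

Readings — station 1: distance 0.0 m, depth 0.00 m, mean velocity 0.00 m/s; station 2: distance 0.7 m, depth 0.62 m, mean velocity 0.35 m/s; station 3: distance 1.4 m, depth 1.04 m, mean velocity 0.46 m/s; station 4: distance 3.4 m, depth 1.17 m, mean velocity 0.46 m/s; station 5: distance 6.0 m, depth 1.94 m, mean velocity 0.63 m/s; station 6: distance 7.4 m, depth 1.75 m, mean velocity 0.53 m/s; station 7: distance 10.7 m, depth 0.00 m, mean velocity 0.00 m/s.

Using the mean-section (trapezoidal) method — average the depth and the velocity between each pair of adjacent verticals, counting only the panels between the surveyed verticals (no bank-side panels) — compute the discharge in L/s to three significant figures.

Panel 1-2: Δb = 0.7 m, d̄ = (0.00+0.62)/2 = 0.31, v̄ = (0.00+0.35)/2 = 0.175 → q = 0.7×0.31×0.175 = 0.03798 m³/s
Panel 2-3: Δb = 0.7 m, d̄ = (0.62+1.04)/2 = 0.83, v̄ = (0.35+0.46)/2 = 0.405 → q = 0.7×0.83×0.405 = 0.2353 m³/s
Panel 3-4: Δb = 2 m, d̄ = (1.04+1.17)/2 = 1.105, v̄ = (0.46+0.46)/2 = 0.46 → q = 2×1.105×0.46 = 1.017 m³/s
Panel 4-5: Δb = 2.6 m, d̄ = (1.17+1.94)/2 = 1.555, v̄ = (0.46+0.63)/2 = 0.545 → q = 2.6×1.555×0.545 = 2.203 m³/s
Panel 5-6: Δb = 1.4 m, d̄ = (1.94+1.75)/2 = 1.845, v̄ = (0.63+0.53)/2 = 0.58 → q = 1.4×1.845×0.58 = 1.498 m³/s
Panel 6-7: Δb = 3.3 m, d̄ = (1.75+0.00)/2 = 0.875, v̄ = (0.53+0.00)/2 = 0.265 → q = 3.3×0.875×0.265 = 0.7652 m³/s
Q = Σ q = 5.757 m³/s
= 5.757 × 1000 = 5757 L/s

5760 L/s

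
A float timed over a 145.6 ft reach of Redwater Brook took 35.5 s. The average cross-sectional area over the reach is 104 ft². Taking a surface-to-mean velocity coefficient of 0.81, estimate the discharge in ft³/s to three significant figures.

v_surface = L / t̄ = 145.6 / 35.5 = 4.101 ft/s
v_mean = 0.81 × 4.101 = 3.322 ft/s
Q = A × v_mean = 104 × 3.322 = 345.5 ft³/s

346 ft³/s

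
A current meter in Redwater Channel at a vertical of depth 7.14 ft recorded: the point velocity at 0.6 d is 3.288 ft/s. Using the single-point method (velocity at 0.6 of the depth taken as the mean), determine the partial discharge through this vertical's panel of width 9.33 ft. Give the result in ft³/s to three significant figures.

219 ft³/s

v̄ = v₀.₆ = 3.288 ft/s
q = v̄ × d × w = 3.288 × 7.14 × 9.33 = 219.0 ft³/s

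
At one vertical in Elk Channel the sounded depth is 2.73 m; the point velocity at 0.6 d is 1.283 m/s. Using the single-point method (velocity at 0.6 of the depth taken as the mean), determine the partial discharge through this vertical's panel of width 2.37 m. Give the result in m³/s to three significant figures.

v̄ = v₀.₆ = 1.283 m/s
q = v̄ × d × w = 1.283 × 2.73 × 2.37 = 8.301 m³/s

8.30 m³/s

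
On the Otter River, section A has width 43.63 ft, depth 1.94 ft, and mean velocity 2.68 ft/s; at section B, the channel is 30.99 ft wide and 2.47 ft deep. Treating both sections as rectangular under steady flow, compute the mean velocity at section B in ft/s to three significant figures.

Q = A₁V₁ = (43.63×1.94) × 2.68 = 226.8 ft³/s
A₂ = 30.99 × 2.47 = 76.55 ft²
V₂ = Q/A₂ = 226.8/76.55 = 2.963 ft/s

2.96 ft/s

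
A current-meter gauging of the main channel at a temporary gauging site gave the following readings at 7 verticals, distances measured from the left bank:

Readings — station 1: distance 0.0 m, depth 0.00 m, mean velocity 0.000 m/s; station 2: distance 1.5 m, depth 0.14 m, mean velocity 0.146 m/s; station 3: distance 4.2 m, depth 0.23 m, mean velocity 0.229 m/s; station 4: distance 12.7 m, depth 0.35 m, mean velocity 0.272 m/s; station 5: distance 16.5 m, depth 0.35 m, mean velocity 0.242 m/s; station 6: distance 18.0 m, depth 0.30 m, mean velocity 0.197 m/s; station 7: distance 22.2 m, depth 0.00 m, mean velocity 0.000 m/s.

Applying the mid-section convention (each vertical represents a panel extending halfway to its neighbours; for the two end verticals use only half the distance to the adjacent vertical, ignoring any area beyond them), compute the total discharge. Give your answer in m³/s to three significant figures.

1.32 m³/s

w_2 = (4.2 − 0.0)/2 = 2.1 m; q_2 = 0.146 × 0.14 × 2.1 = 0.04292 m³/s
w_3 = (12.7 − 1.5)/2 = 5.6 m; q_3 = 0.229 × 0.23 × 5.6 = 0.2950 m³/s
w_4 = (16.5 − 4.2)/2 = 6.15 m; q_4 = 0.272 × 0.35 × 6.15 = 0.5855 m³/s
w_5 = (18.0 − 12.7)/2 = 2.65 m; q_5 = 0.242 × 0.35 × 2.65 = 0.2245 m³/s
w_6 = (22.2 − 16.5)/2 = 2.85 m; q_6 = 0.197 × 0.30 × 2.85 = 0.1684 m³/s
Stations 1, 7 contribute zero (depth or velocity is 0).
Q = Σ qᵢ = 1.316 m³/s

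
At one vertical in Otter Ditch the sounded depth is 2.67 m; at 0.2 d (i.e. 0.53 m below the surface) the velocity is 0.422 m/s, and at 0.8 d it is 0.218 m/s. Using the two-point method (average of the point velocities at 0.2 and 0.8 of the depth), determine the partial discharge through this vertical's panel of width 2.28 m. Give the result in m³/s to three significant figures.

1.95 m³/s

v̄ = (0.422 + 0.218) / 2 = 0.3200 m/s
q = v̄ × d × w = 0.3200 × 2.67 × 2.28 = 1.948 m³/s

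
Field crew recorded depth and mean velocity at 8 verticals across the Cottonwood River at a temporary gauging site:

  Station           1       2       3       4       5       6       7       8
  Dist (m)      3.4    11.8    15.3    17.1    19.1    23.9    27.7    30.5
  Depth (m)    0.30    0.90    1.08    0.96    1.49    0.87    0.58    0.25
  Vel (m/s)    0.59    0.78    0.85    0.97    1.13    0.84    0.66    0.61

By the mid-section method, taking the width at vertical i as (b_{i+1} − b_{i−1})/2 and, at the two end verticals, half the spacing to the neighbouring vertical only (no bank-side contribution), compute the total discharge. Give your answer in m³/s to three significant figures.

w_1 = (11.8 − 3.4)/2 = 4.2 m; q_1 = 0.59 × 0.30 × 4.2 = 0.7434 m³/s
w_2 = (15.3 − 3.4)/2 = 5.95 m; q_2 = 0.78 × 0.90 × 5.95 = 4.177 m³/s
w_3 = (17.1 − 11.8)/2 = 2.65 m; q_3 = 0.85 × 1.08 × 2.65 = 2.433 m³/s
w_4 = (19.1 − 15.3)/2 = 1.9 m; q_4 = 0.97 × 0.96 × 1.9 = 1.769 m³/s
w_5 = (23.9 − 17.1)/2 = 3.4 m; q_5 = 1.13 × 1.49 × 3.4 = 5.725 m³/s
w_6 = (27.7 − 19.1)/2 = 4.3 m; q_6 = 0.84 × 0.87 × 4.3 = 3.142 m³/s
w_7 = (30.5 − 23.9)/2 = 3.3 m; q_7 = 0.66 × 0.58 × 3.3 = 1.263 m³/s
w_8 = (30.5 − 27.7)/2 = 1.4 m; q_8 = 0.61 × 0.25 × 1.4 = 0.2135 m³/s
Q = Σ qᵢ = 19.47 m³/s

19.5 m³/s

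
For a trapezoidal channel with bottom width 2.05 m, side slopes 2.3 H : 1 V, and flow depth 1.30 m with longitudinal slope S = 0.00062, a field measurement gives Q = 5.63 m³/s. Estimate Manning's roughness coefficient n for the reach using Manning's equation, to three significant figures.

0.0242

A = (b + z·y)·y = (2.05 + 2.3×1.30)×1.30 = 6.552 m²
P = b + 2y√(1+z²) = 2.05 + 2×1.30×√(1+2.3²) = 8.571 m
R = A/P = 6.552/8.571 = 0.7645 m
n = (1/Q)·A·R^(2/3)·S^(1/2) = (1/5.63) × 6.552 × 0.8361 × 0.02490 = 0.02423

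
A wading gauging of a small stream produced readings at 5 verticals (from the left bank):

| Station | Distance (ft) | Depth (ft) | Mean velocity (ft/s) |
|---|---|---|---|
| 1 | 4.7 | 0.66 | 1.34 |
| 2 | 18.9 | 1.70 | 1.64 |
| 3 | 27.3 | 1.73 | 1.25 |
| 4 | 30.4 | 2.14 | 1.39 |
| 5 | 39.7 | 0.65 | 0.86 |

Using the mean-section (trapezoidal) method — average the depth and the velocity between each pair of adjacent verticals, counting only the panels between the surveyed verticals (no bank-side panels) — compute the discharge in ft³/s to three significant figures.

Panel 1-2: Δb = 14.2 ft, d̄ = (0.66+1.70)/2 = 1.18, v̄ = (1.34+1.64)/2 = 1.49 → q = 14.2×1.18×1.49 = 24.97 ft³/s
Panel 2-3: Δb = 8.4 ft, d̄ = (1.70+1.73)/2 = 1.715, v̄ = (1.64+1.25)/2 = 1.445 → q = 8.4×1.715×1.445 = 20.82 ft³/s
Panel 3-4: Δb = 3.1 ft, d̄ = (1.73+2.14)/2 = 1.935, v̄ = (1.25+1.39)/2 = 1.32 → q = 3.1×1.935×1.32 = 7.918 ft³/s
Panel 4-5: Δb = 9.3 ft, d̄ = (2.14+0.65)/2 = 1.395, v̄ = (1.39+0.86)/2 = 1.125 → q = 9.3×1.395×1.125 = 14.60 ft³/s
Q = Σ q = 68.30 ft³/s

68.3 ft³/s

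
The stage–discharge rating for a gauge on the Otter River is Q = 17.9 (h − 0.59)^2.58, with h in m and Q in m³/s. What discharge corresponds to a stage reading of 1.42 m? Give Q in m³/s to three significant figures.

11.1 m³/s

Q = 17.9 × (1.42 − 0.59)^2.58 = 17.9 × 0.83^2.58 = 11.07 m³/s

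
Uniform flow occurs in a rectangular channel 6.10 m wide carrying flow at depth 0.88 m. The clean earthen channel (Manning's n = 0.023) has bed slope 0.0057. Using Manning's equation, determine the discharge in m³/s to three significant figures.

A = b·y = 6.10 × 0.88 = 5.368 m²
P = b + 2y = 6.10 + 2×0.88 = 7.860 m
R = A/P = 5.368/7.860 = 0.6830 m
Q = (1/n)·A·R^(2/3)·S^(1/2) = (1/0.023) × 5.368 × 0.6830^(2/3) × 0.0057^(1/2) = 13.67 m³/s

13.7 m³/s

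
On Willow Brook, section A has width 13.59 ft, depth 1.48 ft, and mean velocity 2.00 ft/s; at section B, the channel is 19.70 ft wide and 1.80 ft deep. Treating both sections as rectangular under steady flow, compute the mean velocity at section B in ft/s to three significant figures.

Q = A₁V₁ = (13.59×1.48) × 2.00 = 40.23 ft³/s
A₂ = 19.70 × 1.80 = 35.46 ft²
V₂ = Q/A₂ = 40.23/35.46 = 1.134 ft/s

1.13 ft/s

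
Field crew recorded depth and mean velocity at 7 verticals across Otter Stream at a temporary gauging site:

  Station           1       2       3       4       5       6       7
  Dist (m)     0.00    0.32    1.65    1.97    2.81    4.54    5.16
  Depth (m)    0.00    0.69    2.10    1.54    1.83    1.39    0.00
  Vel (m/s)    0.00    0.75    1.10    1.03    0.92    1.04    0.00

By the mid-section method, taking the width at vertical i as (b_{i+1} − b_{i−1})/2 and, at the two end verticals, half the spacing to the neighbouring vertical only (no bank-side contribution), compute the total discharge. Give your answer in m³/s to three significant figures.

w_2 = (1.65 − 0.00)/2 = 0.825 m; q_2 = 0.75 × 0.69 × 0.825 = 0.4269 m³/s
w_3 = (1.97 − 0.32)/2 = 0.825 m; q_3 = 1.10 × 2.10 × 0.825 = 1.906 m³/s
w_4 = (2.81 − 1.65)/2 = 0.58 m; q_4 = 1.03 × 1.54 × 0.58 = 0.9200 m³/s
w_5 = (4.54 − 1.97)/2 = 1.285 m; q_5 = 0.92 × 1.83 × 1.285 = 2.163 m³/s
w_6 = (5.16 − 2.81)/2 = 1.175 m; q_6 = 1.04 × 1.39 × 1.175 = 1.699 m³/s
Stations 1, 7 contribute zero (depth or velocity is 0).
Q = Σ qᵢ = 7.115 m³/s

7.11 m³/s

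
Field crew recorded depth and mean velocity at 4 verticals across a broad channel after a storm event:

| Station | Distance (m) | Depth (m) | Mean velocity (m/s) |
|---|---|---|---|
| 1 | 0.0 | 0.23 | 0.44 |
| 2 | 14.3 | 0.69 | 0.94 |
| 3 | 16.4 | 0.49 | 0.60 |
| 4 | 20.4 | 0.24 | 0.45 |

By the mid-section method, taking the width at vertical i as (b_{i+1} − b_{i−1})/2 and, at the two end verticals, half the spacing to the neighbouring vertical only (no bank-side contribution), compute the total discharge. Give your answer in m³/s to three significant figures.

7.15 m³/s

w_1 = (14.3 − 0.0)/2 = 7.15 m; q_1 = 0.44 × 0.23 × 7.15 = 0.7236 m³/s
w_2 = (16.4 − 0.0)/2 = 8.2 m; q_2 = 0.94 × 0.69 × 8.2 = 5.319 m³/s
w_3 = (20.4 − 14.3)/2 = 3.05 m; q_3 = 0.60 × 0.49 × 3.05 = 0.8967 m³/s
w_4 = (20.4 − 16.4)/2 = 2 m; q_4 = 0.45 × 0.24 × 2 = 0.2160 m³/s
Q = Σ qᵢ = 7.155 m³/s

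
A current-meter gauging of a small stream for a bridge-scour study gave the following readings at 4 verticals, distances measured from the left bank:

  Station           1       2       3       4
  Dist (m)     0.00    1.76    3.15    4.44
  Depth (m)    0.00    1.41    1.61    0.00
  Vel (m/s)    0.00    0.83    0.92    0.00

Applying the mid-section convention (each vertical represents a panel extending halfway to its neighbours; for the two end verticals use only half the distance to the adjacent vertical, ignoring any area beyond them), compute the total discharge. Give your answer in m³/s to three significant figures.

3.83 m³/s

w_2 = (3.15 − 0.00)/2 = 1.575 m; q_2 = 0.83 × 1.41 × 1.575 = 1.843 m³/s
w_3 = (4.44 − 1.76)/2 = 1.34 m; q_3 = 0.92 × 1.61 × 1.34 = 1.985 m³/s
Stations 1, 4 contribute zero (depth or velocity is 0).
Q = Σ qᵢ = 3.828 m³/s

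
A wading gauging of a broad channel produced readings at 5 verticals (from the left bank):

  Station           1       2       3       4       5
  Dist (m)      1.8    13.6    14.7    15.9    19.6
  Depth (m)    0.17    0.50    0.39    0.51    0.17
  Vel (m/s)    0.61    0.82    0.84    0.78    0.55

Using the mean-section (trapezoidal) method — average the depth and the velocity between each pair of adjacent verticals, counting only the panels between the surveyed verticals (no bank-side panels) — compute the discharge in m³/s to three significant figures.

4.51 m³/s

Panel 1-2: Δb = 11.8 m, d̄ = (0.17+0.50)/2 = 0.335, v̄ = (0.61+0.82)/2 = 0.715 → q = 11.8×0.335×0.715 = 2.826 m³/s
Panel 2-3: Δb = 1.1 m, d̄ = (0.50+0.39)/2 = 0.445, v̄ = (0.82+0.84)/2 = 0.83 → q = 1.1×0.445×0.83 = 0.4063 m³/s
Panel 3-4: Δb = 1.2 m, d̄ = (0.39+0.51)/2 = 0.45, v̄ = (0.84+0.78)/2 = 0.81 → q = 1.2×0.45×0.81 = 0.4374 m³/s
Panel 4-5: Δb = 3.7 m, d̄ = (0.51+0.17)/2 = 0.34, v̄ = (0.78+0.55)/2 = 0.665 → q = 3.7×0.34×0.665 = 0.8366 m³/s
Q = Σ q = 4.507 m³/s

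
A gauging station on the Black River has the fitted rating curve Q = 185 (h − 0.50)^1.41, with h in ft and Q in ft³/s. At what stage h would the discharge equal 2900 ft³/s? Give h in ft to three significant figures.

h − h₀ = (Q/C)^(1/b) = (2900/185)^(1/1.41) = 7.042 ft
h = 0.50 + 7.042 = 7.542 ft

7.54 ft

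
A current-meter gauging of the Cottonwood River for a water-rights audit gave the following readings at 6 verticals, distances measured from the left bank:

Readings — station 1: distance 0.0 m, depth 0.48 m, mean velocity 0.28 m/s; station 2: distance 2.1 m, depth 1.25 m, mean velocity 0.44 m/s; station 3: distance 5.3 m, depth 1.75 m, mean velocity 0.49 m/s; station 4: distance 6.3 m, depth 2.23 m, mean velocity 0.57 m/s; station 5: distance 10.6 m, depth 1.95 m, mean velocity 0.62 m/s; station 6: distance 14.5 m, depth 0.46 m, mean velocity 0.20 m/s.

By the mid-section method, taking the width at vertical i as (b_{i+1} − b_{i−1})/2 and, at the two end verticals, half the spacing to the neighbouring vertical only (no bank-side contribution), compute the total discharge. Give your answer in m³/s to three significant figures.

w_1 = (2.1 − 0.0)/2 = 1.05 m; q_1 = 0.28 × 0.48 × 1.05 = 0.1411 m³/s
w_2 = (5.3 − 0.0)/2 = 2.65 m; q_2 = 0.44 × 1.25 × 2.65 = 1.458 m³/s
w_3 = (6.3 − 2.1)/2 = 2.1 m; q_3 = 0.49 × 1.75 × 2.1 = 1.801 m³/s
w_4 = (10.6 − 5.3)/2 = 2.65 m; q_4 = 0.57 × 2.23 × 2.65 = 3.368 m³/s
w_5 = (14.5 − 6.3)/2 = 4.1 m; q_5 = 0.62 × 1.95 × 4.1 = 4.957 m³/s
w_6 = (14.5 − 10.6)/2 = 1.95 m; q_6 = 0.20 × 0.46 × 1.95 = 0.1794 m³/s
Q = Σ qᵢ = 11.90 m³/s

11.9 m³/s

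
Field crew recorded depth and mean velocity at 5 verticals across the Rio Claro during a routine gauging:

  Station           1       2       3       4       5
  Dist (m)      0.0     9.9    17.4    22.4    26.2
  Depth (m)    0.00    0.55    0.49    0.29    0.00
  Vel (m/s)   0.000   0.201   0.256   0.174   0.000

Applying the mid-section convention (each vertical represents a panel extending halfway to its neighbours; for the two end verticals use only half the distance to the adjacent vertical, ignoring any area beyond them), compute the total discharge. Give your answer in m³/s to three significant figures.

1.97 m³/s

w_2 = (17.4 − 0.0)/2 = 8.7 m; q_2 = 0.201 × 0.55 × 8.7 = 0.9618 m³/s
w_3 = (22.4 − 9.9)/2 = 6.25 m; q_3 = 0.256 × 0.49 × 6.25 = 0.7840 m³/s
w_4 = (26.2 − 17.4)/2 = 4.4 m; q_4 = 0.174 × 0.29 × 4.4 = 0.2220 m³/s
Stations 1, 5 contribute zero (depth or velocity is 0).
Q = Σ qᵢ = 1.968 m³/s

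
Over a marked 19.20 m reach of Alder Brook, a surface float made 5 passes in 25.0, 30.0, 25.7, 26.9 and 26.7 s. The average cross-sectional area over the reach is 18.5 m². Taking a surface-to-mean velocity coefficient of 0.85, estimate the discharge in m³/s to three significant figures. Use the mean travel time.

11.2 m³/s

t̄ = (25.0 + 30.0 + 25.7 + 26.9 + 26.7) / 5 = 26.86 s
v_surface = L / t̄ = 19.20 / 26.86 = 0.7148 m/s
v_mean = 0.85 × 0.7148 = 0.6076 m/s
Q = A × v_mean = 18.5 × 0.6076 = 11.24 m³/s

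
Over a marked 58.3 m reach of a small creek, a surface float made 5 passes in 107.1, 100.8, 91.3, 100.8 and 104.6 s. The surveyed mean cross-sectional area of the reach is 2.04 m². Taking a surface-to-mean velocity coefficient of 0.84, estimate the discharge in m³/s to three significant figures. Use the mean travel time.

0.990 m³/s

t̄ = (107.1 + 100.8 + 91.3 + 100.8 + 104.6) / 5 = 100.92 s
v_surface = L / t̄ = 58.3 / 100.92 = 0.5777 m/s
v_mean = 0.84 × 0.5777 = 0.4853 m/s
Q = A × v_mean = 2.04 × 0.4853 = 0.9899 m³/s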